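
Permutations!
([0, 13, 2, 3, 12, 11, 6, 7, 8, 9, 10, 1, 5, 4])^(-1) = (1 11 5 12 4 13)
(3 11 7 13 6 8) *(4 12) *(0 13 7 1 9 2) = (0 13 6 8 3 11 1 9 2)(4 12) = [13, 9, 0, 11, 12, 5, 8, 7, 3, 2, 10, 1, 4, 6]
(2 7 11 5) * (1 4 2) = (1 4 2 7 11 5) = [0, 4, 7, 3, 2, 1, 6, 11, 8, 9, 10, 5]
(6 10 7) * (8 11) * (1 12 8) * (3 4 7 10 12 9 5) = (1 9 5 3 4 7 6 12 8 11) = [0, 9, 2, 4, 7, 3, 12, 6, 11, 5, 10, 1, 8]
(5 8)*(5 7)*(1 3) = (1 3)(5 8 7) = [0, 3, 2, 1, 4, 8, 6, 5, 7]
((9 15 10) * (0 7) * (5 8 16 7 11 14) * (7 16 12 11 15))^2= (16)(0 10 7 15 9)(5 12 14 8 11)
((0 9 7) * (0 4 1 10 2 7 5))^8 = ((0 9 5)(1 10 2 7 4))^8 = (0 5 9)(1 7 10 4 2)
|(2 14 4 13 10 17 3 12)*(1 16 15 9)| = |(1 16 15 9)(2 14 4 13 10 17 3 12)| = 8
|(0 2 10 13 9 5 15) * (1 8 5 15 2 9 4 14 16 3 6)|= 33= |(0 9 15)(1 8 5 2 10 13 4 14 16 3 6)|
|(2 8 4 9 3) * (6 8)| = 6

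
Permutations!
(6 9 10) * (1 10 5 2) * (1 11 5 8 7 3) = (1 10 6 9 8 7 3)(2 11 5) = [0, 10, 11, 1, 4, 2, 9, 3, 7, 8, 6, 5]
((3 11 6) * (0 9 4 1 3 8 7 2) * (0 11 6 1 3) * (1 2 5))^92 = (11)(0 4 6 7 1 9 3 8 5)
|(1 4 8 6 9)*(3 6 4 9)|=|(1 9)(3 6)(4 8)|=2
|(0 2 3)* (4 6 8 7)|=|(0 2 3)(4 6 8 7)|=12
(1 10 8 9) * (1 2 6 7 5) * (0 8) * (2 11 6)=(0 8 9 11 6 7 5 1 10)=[8, 10, 2, 3, 4, 1, 7, 5, 9, 11, 0, 6]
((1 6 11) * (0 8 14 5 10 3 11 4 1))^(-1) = (0 11 3 10 5 14 8)(1 4 6)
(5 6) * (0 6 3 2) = (0 6 5 3 2) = [6, 1, 0, 2, 4, 3, 5]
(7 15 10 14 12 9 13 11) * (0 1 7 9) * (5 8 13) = [1, 7, 2, 3, 4, 8, 6, 15, 13, 5, 14, 9, 0, 11, 12, 10] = (0 1 7 15 10 14 12)(5 8 13 11 9)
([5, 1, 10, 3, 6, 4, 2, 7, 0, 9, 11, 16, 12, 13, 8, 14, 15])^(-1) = [8, 1, 6, 3, 5, 0, 4, 7, 14, 9, 2, 10, 12, 13, 15, 16, 11]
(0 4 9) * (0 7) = [4, 1, 2, 3, 9, 5, 6, 0, 8, 7] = (0 4 9 7)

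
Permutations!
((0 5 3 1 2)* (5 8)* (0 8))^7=(1 8 3 2 5)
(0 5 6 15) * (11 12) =(0 5 6 15)(11 12) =[5, 1, 2, 3, 4, 6, 15, 7, 8, 9, 10, 12, 11, 13, 14, 0]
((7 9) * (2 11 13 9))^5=(13)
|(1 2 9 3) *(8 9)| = 5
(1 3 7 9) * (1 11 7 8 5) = (1 3 8 5)(7 9 11) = [0, 3, 2, 8, 4, 1, 6, 9, 5, 11, 10, 7]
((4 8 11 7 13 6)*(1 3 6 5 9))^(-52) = (1 5 7 8 6)(3 9 13 11 4)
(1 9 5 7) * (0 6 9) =[6, 0, 2, 3, 4, 7, 9, 1, 8, 5] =(0 6 9 5 7 1)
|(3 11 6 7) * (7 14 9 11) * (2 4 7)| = 4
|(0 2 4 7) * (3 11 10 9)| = 4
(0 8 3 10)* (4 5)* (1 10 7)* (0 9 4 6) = [8, 10, 2, 7, 5, 6, 0, 1, 3, 4, 9] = (0 8 3 7 1 10 9 4 5 6)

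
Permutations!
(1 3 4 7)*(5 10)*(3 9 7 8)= [0, 9, 2, 4, 8, 10, 6, 1, 3, 7, 5]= (1 9 7)(3 4 8)(5 10)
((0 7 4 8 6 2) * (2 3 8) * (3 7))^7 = ((0 3 8 6 7 4 2))^7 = (8)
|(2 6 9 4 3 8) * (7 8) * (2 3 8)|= |(2 6 9 4 8 3 7)|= 7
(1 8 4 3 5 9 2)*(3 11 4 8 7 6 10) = (1 7 6 10 3 5 9 2)(4 11) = [0, 7, 1, 5, 11, 9, 10, 6, 8, 2, 3, 4]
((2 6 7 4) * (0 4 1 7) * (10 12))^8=((0 4 2 6)(1 7)(10 12))^8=(12)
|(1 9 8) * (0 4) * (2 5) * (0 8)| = 10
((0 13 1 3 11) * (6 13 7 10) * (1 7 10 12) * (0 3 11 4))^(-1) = (0 4 3 11 1 12 7 13 6 10)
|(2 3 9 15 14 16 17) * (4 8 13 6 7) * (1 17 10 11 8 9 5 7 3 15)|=|(1 17 2 15 14 16 10 11 8 13 6 3 5 7 4 9)|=16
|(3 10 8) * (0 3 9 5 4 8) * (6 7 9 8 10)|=|(0 3 6 7 9 5 4 10)|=8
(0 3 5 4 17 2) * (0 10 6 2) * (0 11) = (0 3 5 4 17 11)(2 10 6) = [3, 1, 10, 5, 17, 4, 2, 7, 8, 9, 6, 0, 12, 13, 14, 15, 16, 11]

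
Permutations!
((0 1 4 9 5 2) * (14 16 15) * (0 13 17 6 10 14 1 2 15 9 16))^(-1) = ((0 2 13 17 6 10 14)(1 4 16 9 5 15))^(-1) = (0 14 10 6 17 13 2)(1 15 5 9 16 4)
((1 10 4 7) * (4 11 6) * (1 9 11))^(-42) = (4 11 7 6 9)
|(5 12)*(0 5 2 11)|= |(0 5 12 2 11)|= 5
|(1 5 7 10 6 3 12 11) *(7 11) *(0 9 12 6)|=30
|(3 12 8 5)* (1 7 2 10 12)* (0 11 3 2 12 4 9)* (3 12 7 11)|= 11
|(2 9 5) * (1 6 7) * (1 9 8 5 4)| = 15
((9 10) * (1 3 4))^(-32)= (10)(1 3 4)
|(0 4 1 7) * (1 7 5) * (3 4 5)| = |(0 5 1 3 4 7)| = 6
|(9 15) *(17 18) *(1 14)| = |(1 14)(9 15)(17 18)| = 2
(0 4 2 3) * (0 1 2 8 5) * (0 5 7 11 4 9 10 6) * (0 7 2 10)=[9, 10, 3, 1, 8, 5, 7, 11, 2, 0, 6, 4]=(0 9)(1 10 6 7 11 4 8 2 3)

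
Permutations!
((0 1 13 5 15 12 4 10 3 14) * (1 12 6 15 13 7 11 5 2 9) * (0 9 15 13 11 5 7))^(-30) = (0 4 3 9)(1 12 10 14)(2 6)(13 15)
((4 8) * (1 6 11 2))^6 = (1 11)(2 6)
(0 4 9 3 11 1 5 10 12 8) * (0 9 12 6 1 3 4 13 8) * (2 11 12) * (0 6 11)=[13, 5, 0, 12, 2, 10, 1, 7, 9, 4, 11, 3, 6, 8]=(0 13 8 9 4 2)(1 5 10 11 3 12 6)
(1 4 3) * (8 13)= (1 4 3)(8 13)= [0, 4, 2, 1, 3, 5, 6, 7, 13, 9, 10, 11, 12, 8]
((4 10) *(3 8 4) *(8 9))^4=(3 10 4 8 9)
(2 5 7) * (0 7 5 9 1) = (0 7 2 9 1) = [7, 0, 9, 3, 4, 5, 6, 2, 8, 1]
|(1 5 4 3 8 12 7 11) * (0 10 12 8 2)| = |(0 10 12 7 11 1 5 4 3 2)| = 10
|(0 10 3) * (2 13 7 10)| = 6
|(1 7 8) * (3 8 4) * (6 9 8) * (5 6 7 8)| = 6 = |(1 8)(3 7 4)(5 6 9)|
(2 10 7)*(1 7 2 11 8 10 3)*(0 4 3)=[4, 7, 0, 1, 3, 5, 6, 11, 10, 9, 2, 8]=(0 4 3 1 7 11 8 10 2)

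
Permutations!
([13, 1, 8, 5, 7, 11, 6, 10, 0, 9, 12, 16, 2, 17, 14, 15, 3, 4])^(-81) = [0, 1, 2, 16, 4, 3, 6, 7, 8, 9, 10, 5, 12, 13, 14, 15, 11, 17]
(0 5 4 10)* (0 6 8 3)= (0 5 4 10 6 8 3)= [5, 1, 2, 0, 10, 4, 8, 7, 3, 9, 6]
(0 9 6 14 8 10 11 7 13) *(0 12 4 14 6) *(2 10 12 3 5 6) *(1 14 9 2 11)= (0 2 10 1 14 8 12 4 9)(3 5 6 11 7 13)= [2, 14, 10, 5, 9, 6, 11, 13, 12, 0, 1, 7, 4, 3, 8]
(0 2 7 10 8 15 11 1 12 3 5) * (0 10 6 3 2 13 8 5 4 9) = (0 13 8 15 11 1 12 2 7 6 3 4 9)(5 10) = [13, 12, 7, 4, 9, 10, 3, 6, 15, 0, 5, 1, 2, 8, 14, 11]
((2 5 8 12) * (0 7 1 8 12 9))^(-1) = (0 9 8 1 7)(2 12 5) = ((0 7 1 8 9)(2 5 12))^(-1)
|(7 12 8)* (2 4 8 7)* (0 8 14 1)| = |(0 8 2 4 14 1)(7 12)| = 6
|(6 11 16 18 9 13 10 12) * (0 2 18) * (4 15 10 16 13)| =12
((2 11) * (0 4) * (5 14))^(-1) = ((0 4)(2 11)(5 14))^(-1) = (0 4)(2 11)(5 14)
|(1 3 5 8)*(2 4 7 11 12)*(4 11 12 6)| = 12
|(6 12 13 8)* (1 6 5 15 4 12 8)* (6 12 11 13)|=|(1 12 6 8 5 15 4 11 13)|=9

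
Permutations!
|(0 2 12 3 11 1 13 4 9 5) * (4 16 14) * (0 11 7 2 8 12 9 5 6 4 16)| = 26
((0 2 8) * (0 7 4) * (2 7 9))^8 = (0 4 7)(2 9 8)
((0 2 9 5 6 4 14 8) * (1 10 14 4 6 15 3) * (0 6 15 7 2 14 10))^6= ((0 14 8 6 15 3 1)(2 9 5 7))^6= (0 1 3 15 6 8 14)(2 5)(7 9)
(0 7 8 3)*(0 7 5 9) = [5, 1, 2, 7, 4, 9, 6, 8, 3, 0] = (0 5 9)(3 7 8)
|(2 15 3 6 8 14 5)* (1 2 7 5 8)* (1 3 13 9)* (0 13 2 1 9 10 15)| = |(0 13 10 15 2)(3 6)(5 7)(8 14)| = 10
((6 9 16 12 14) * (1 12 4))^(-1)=(1 4 16 9 6 14 12)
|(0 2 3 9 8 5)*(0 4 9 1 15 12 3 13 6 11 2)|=4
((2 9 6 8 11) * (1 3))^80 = ((1 3)(2 9 6 8 11))^80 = (11)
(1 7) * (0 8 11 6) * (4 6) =(0 8 11 4 6)(1 7) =[8, 7, 2, 3, 6, 5, 0, 1, 11, 9, 10, 4]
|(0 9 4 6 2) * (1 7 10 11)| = |(0 9 4 6 2)(1 7 10 11)| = 20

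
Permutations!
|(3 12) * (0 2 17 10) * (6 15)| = |(0 2 17 10)(3 12)(6 15)| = 4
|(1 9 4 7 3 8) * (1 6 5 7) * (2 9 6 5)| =20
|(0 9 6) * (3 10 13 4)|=|(0 9 6)(3 10 13 4)|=12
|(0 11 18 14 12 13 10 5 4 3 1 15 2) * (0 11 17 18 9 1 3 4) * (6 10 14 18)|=|(18)(0 17 6 10 5)(1 15 2 11 9)(12 13 14)|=15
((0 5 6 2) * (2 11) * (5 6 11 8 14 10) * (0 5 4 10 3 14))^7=(0 6 8)(2 5 11)(3 14)(4 10)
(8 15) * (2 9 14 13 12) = (2 9 14 13 12)(8 15) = [0, 1, 9, 3, 4, 5, 6, 7, 15, 14, 10, 11, 2, 12, 13, 8]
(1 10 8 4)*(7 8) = [0, 10, 2, 3, 1, 5, 6, 8, 4, 9, 7] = (1 10 7 8 4)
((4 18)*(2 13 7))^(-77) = ((2 13 7)(4 18))^(-77) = (2 13 7)(4 18)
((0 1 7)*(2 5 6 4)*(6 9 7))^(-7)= (0 1 6 4 2 5 9 7)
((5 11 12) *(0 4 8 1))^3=((0 4 8 1)(5 11 12))^3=(12)(0 1 8 4)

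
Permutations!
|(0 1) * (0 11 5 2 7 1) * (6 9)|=10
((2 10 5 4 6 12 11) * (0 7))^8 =((0 7)(2 10 5 4 6 12 11))^8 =(2 10 5 4 6 12 11)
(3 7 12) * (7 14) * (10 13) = (3 14 7 12)(10 13) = [0, 1, 2, 14, 4, 5, 6, 12, 8, 9, 13, 11, 3, 10, 7]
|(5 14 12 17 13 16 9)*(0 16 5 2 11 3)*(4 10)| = |(0 16 9 2 11 3)(4 10)(5 14 12 17 13)| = 30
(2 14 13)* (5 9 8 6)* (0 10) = [10, 1, 14, 3, 4, 9, 5, 7, 6, 8, 0, 11, 12, 2, 13] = (0 10)(2 14 13)(5 9 8 6)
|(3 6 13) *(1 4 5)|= |(1 4 5)(3 6 13)|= 3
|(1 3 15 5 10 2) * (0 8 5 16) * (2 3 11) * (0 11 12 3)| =28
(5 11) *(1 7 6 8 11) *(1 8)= (1 7 6)(5 8 11)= [0, 7, 2, 3, 4, 8, 1, 6, 11, 9, 10, 5]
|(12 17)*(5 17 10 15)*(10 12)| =4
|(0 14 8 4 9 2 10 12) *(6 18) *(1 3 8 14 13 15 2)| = 30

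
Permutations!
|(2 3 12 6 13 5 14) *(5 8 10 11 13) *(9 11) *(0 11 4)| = 42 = |(0 11 13 8 10 9 4)(2 3 12 6 5 14)|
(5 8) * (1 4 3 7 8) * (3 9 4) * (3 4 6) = [0, 4, 2, 7, 9, 1, 3, 8, 5, 6] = (1 4 9 6 3 7 8 5)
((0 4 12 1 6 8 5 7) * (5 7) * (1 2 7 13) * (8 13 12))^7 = (0 4 8 12 2 7)(1 6 13)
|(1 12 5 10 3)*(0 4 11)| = |(0 4 11)(1 12 5 10 3)| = 15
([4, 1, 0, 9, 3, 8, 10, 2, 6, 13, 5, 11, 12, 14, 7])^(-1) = (0 2 7 14 13 9 3 4)(5 10 6 8)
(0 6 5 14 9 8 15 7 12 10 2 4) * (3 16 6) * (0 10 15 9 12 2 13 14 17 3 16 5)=(0 16 6)(2 4 10 13 14 12 15 7)(3 5 17)(8 9)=[16, 1, 4, 5, 10, 17, 0, 2, 9, 8, 13, 11, 15, 14, 12, 7, 6, 3]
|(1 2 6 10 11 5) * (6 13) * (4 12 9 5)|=|(1 2 13 6 10 11 4 12 9 5)|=10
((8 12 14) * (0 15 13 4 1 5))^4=(0 1 13)(4 15 5)(8 12 14)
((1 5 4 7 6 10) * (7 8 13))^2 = (1 4 13 6)(5 8 7 10)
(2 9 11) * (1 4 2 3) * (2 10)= (1 4 10 2 9 11 3)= [0, 4, 9, 1, 10, 5, 6, 7, 8, 11, 2, 3]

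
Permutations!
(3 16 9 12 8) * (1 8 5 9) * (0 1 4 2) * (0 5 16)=[1, 8, 5, 0, 2, 9, 6, 7, 3, 12, 10, 11, 16, 13, 14, 15, 4]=(0 1 8 3)(2 5 9 12 16 4)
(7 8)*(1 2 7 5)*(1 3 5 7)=(1 2)(3 5)(7 8)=[0, 2, 1, 5, 4, 3, 6, 8, 7]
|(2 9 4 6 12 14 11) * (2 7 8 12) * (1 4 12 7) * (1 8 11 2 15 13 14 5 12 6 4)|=|(2 9 6 15 13 14)(5 12)(7 11 8)|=6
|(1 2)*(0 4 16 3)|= 4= |(0 4 16 3)(1 2)|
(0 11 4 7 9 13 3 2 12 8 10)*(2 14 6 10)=(0 11 4 7 9 13 3 14 6 10)(2 12 8)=[11, 1, 12, 14, 7, 5, 10, 9, 2, 13, 0, 4, 8, 3, 6]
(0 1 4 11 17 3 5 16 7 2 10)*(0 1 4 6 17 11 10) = (0 4 10 1 6 17 3 5 16 7 2) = [4, 6, 0, 5, 10, 16, 17, 2, 8, 9, 1, 11, 12, 13, 14, 15, 7, 3]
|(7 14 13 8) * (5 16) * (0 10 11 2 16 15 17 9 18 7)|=|(0 10 11 2 16 5 15 17 9 18 7 14 13 8)|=14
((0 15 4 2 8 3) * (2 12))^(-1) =(0 3 8 2 12 4 15)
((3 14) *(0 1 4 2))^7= ((0 1 4 2)(3 14))^7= (0 2 4 1)(3 14)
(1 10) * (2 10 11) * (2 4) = (1 11 4 2 10) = [0, 11, 10, 3, 2, 5, 6, 7, 8, 9, 1, 4]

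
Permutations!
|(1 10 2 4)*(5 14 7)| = |(1 10 2 4)(5 14 7)| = 12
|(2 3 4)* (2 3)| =2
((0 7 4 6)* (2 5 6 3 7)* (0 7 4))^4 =((0 2 5 6 7)(3 4))^4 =(0 7 6 5 2)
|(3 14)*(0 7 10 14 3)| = 4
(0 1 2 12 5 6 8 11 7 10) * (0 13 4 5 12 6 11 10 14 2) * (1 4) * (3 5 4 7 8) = [7, 0, 6, 5, 4, 11, 3, 14, 10, 9, 13, 8, 12, 1, 2] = (0 7 14 2 6 3 5 11 8 10 13 1)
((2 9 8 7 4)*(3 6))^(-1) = ((2 9 8 7 4)(3 6))^(-1) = (2 4 7 8 9)(3 6)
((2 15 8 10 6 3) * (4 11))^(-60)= ((2 15 8 10 6 3)(4 11))^(-60)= (15)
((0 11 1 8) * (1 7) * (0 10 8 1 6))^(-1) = ((0 11 7 6)(8 10))^(-1) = (0 6 7 11)(8 10)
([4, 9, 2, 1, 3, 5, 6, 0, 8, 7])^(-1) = (0 7 9 1 3 4)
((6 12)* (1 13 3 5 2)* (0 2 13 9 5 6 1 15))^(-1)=((0 2 15)(1 9 5 13 3 6 12))^(-1)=(0 15 2)(1 12 6 3 13 5 9)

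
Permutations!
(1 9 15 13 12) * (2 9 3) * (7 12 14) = [0, 3, 9, 2, 4, 5, 6, 12, 8, 15, 10, 11, 1, 14, 7, 13] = (1 3 2 9 15 13 14 7 12)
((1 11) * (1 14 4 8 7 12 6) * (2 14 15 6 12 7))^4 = ((1 11 15 6)(2 14 4 8))^4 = (15)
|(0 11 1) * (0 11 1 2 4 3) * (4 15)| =|(0 1 11 2 15 4 3)| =7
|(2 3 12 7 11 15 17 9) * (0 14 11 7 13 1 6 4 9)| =|(0 14 11 15 17)(1 6 4 9 2 3 12 13)| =40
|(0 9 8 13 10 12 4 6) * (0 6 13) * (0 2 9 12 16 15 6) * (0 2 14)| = |(0 12 4 13 10 16 15 6 2 9 8 14)| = 12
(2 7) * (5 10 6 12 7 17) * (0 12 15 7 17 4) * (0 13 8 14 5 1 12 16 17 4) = (0 16 17 1 12 4 13 8 14 5 10 6 15 7 2) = [16, 12, 0, 3, 13, 10, 15, 2, 14, 9, 6, 11, 4, 8, 5, 7, 17, 1]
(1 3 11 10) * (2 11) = (1 3 2 11 10) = [0, 3, 11, 2, 4, 5, 6, 7, 8, 9, 1, 10]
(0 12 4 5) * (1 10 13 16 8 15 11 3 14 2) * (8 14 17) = (0 12 4 5)(1 10 13 16 14 2)(3 17 8 15 11) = [12, 10, 1, 17, 5, 0, 6, 7, 15, 9, 13, 3, 4, 16, 2, 11, 14, 8]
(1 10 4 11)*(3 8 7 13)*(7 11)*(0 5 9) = (0 5 9)(1 10 4 7 13 3 8 11) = [5, 10, 2, 8, 7, 9, 6, 13, 11, 0, 4, 1, 12, 3]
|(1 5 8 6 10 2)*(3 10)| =|(1 5 8 6 3 10 2)| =7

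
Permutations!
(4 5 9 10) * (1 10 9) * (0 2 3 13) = (0 2 3 13)(1 10 4 5) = [2, 10, 3, 13, 5, 1, 6, 7, 8, 9, 4, 11, 12, 0]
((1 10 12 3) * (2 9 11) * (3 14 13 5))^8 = (1 10 12 14 13 5 3)(2 11 9)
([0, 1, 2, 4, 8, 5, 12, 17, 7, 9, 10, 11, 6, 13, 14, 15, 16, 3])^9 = [0, 1, 2, 17, 3, 5, 12, 8, 4, 9, 10, 11, 6, 13, 14, 15, 16, 7]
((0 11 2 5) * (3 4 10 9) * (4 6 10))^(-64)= (11)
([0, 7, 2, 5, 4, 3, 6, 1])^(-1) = [0, 7, 2, 5, 4, 3, 6, 1]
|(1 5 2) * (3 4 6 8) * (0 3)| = |(0 3 4 6 8)(1 5 2)| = 15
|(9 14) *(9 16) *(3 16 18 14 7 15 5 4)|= 14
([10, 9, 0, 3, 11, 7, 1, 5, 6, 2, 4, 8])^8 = (0 2 9 1 6 8 11 4 10)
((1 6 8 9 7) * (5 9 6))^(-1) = (1 7 9 5)(6 8)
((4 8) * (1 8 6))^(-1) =((1 8 4 6))^(-1) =(1 6 4 8)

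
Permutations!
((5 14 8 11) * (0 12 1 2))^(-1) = (0 2 1 12)(5 11 8 14)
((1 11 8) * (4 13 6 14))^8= ((1 11 8)(4 13 6 14))^8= (14)(1 8 11)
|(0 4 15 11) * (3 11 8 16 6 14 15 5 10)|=30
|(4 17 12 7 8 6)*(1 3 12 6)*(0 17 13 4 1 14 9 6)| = |(0 17)(1 3 12 7 8 14 9 6)(4 13)| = 8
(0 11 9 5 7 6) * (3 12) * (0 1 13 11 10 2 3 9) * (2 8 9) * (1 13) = (0 10 8 9 5 7 6 13 11)(2 3 12) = [10, 1, 3, 12, 4, 7, 13, 6, 9, 5, 8, 0, 2, 11]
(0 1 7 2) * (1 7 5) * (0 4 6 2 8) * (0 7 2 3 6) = (0 2 4)(1 5)(3 6)(7 8) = [2, 5, 4, 6, 0, 1, 3, 8, 7]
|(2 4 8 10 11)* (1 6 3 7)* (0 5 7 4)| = |(0 5 7 1 6 3 4 8 10 11 2)| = 11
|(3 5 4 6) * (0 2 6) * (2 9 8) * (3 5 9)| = |(0 3 9 8 2 6 5 4)| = 8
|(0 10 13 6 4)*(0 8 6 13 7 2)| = |(13)(0 10 7 2)(4 8 6)| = 12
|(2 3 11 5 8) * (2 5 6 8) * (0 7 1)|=6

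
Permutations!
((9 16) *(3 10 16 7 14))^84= (16)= ((3 10 16 9 7 14))^84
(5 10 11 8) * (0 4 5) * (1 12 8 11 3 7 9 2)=(0 4 5 10 3 7 9 2 1 12 8)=[4, 12, 1, 7, 5, 10, 6, 9, 0, 2, 3, 11, 8]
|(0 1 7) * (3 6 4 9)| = 12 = |(0 1 7)(3 6 4 9)|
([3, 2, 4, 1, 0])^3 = (0 2 3 4 1)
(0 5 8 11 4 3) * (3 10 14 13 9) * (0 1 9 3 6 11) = (0 5 8)(1 9 6 11 4 10 14 13 3) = [5, 9, 2, 1, 10, 8, 11, 7, 0, 6, 14, 4, 12, 3, 13]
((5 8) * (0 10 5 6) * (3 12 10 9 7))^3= (0 3 5)(6 7 10)(8 9 12)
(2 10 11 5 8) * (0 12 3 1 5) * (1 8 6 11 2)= [12, 5, 10, 8, 4, 6, 11, 7, 1, 9, 2, 0, 3]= (0 12 3 8 1 5 6 11)(2 10)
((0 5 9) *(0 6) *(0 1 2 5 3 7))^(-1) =(0 7 3)(1 6 9 5 2)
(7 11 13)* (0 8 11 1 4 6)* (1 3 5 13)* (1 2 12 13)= [8, 4, 12, 5, 6, 1, 0, 3, 11, 9, 10, 2, 13, 7]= (0 8 11 2 12 13 7 3 5 1 4 6)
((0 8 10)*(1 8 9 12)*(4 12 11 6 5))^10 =(12)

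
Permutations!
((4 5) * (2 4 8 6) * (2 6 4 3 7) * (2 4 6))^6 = (2 6 8 5 4 7 3)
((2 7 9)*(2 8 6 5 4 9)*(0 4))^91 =((0 4 9 8 6 5)(2 7))^91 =(0 4 9 8 6 5)(2 7)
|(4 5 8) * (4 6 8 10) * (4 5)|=|(5 10)(6 8)|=2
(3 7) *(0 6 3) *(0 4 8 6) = (3 7 4 8 6) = [0, 1, 2, 7, 8, 5, 3, 4, 6]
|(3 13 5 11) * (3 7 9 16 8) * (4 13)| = |(3 4 13 5 11 7 9 16 8)| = 9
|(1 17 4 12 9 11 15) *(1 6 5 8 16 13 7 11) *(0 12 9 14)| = |(0 12 14)(1 17 4 9)(5 8 16 13 7 11 15 6)| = 24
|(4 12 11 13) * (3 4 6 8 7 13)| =4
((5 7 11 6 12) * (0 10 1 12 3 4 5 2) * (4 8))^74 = (0 2 12 1 10)(3 7 8 11 4 6 5)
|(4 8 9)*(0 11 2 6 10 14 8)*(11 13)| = 10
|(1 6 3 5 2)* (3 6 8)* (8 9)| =|(1 9 8 3 5 2)| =6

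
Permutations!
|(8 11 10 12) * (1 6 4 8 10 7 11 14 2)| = |(1 6 4 8 14 2)(7 11)(10 12)| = 6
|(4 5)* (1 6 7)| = |(1 6 7)(4 5)| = 6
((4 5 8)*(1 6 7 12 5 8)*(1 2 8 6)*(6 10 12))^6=(12)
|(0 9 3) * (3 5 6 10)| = 6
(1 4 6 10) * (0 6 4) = (0 6 10 1) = [6, 0, 2, 3, 4, 5, 10, 7, 8, 9, 1]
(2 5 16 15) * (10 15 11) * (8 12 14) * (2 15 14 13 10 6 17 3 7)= (2 5 16 11 6 17 3 7)(8 12 13 10 14)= [0, 1, 5, 7, 4, 16, 17, 2, 12, 9, 14, 6, 13, 10, 8, 15, 11, 3]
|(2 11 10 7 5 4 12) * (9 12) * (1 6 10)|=|(1 6 10 7 5 4 9 12 2 11)|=10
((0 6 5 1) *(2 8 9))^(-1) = (0 1 5 6)(2 9 8)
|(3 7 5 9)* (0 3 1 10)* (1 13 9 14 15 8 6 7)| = |(0 3 1 10)(5 14 15 8 6 7)(9 13)| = 12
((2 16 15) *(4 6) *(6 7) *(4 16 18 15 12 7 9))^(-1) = (2 15 18)(4 9)(6 7 12 16)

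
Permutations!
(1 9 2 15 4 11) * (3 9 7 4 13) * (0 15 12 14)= (0 15 13 3 9 2 12 14)(1 7 4 11)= [15, 7, 12, 9, 11, 5, 6, 4, 8, 2, 10, 1, 14, 3, 0, 13]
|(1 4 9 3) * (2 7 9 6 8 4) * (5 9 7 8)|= 8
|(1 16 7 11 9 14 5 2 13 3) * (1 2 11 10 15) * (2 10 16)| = 12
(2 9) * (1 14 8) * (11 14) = (1 11 14 8)(2 9) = [0, 11, 9, 3, 4, 5, 6, 7, 1, 2, 10, 14, 12, 13, 8]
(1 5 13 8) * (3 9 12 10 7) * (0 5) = [5, 0, 2, 9, 4, 13, 6, 3, 1, 12, 7, 11, 10, 8] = (0 5 13 8 1)(3 9 12 10 7)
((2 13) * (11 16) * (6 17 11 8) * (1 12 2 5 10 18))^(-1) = (1 18 10 5 13 2 12)(6 8 16 11 17)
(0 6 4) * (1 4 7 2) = [6, 4, 1, 3, 0, 5, 7, 2] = (0 6 7 2 1 4)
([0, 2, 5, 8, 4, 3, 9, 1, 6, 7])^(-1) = [0, 7, 1, 5, 4, 2, 8, 9, 3, 6]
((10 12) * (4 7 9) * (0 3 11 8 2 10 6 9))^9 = (0 4 6 10 8 3 7 9 12 2 11) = ((0 3 11 8 2 10 12 6 9 4 7))^9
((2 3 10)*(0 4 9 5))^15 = (10)(0 5 9 4)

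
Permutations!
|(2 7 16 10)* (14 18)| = |(2 7 16 10)(14 18)| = 4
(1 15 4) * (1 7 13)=(1 15 4 7 13)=[0, 15, 2, 3, 7, 5, 6, 13, 8, 9, 10, 11, 12, 1, 14, 4]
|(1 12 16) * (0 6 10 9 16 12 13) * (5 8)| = |(0 6 10 9 16 1 13)(5 8)| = 14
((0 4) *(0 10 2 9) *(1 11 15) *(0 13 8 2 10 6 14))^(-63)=((0 4 6 14)(1 11 15)(2 9 13 8))^(-63)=(15)(0 4 6 14)(2 9 13 8)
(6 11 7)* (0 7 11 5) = (11)(0 7 6 5) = [7, 1, 2, 3, 4, 0, 5, 6, 8, 9, 10, 11]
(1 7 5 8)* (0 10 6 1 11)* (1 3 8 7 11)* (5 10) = (0 5 7 10 6 3 8 1 11) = [5, 11, 2, 8, 4, 7, 3, 10, 1, 9, 6, 0]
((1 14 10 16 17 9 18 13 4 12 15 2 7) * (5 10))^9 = (1 4 16 7 13 10 2 18 5 15 9 14 12 17)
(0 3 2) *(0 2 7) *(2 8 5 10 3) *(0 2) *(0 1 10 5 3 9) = (0 1 10 9)(2 8 3 7) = [1, 10, 8, 7, 4, 5, 6, 2, 3, 0, 9]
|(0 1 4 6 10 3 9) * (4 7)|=|(0 1 7 4 6 10 3 9)|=8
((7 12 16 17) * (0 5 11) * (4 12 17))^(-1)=((0 5 11)(4 12 16)(7 17))^(-1)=(0 11 5)(4 16 12)(7 17)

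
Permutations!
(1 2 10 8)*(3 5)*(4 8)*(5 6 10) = (1 2 5 3 6 10 4 8) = [0, 2, 5, 6, 8, 3, 10, 7, 1, 9, 4]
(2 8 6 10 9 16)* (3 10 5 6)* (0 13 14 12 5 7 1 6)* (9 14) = [13, 6, 8, 10, 4, 0, 7, 1, 3, 16, 14, 11, 5, 9, 12, 15, 2] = (0 13 9 16 2 8 3 10 14 12 5)(1 6 7)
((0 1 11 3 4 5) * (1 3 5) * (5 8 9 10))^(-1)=(0 5 10 9 8 11 1 4 3)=((0 3 4 1 11 8 9 10 5))^(-1)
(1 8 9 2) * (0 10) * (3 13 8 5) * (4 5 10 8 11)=[8, 10, 1, 13, 5, 3, 6, 7, 9, 2, 0, 4, 12, 11]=(0 8 9 2 1 10)(3 13 11 4 5)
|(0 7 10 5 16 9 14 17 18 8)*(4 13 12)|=|(0 7 10 5 16 9 14 17 18 8)(4 13 12)|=30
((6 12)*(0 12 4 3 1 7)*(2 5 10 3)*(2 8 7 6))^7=((0 12 2 5 10 3 1 6 4 8 7))^7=(0 6 5 7 1 2 8 3 12 4 10)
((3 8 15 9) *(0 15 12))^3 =(0 3)(8 15)(9 12)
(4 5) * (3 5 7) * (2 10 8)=(2 10 8)(3 5 4 7)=[0, 1, 10, 5, 7, 4, 6, 3, 2, 9, 8]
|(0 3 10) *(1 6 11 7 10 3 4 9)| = |(0 4 9 1 6 11 7 10)| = 8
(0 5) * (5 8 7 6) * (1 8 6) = (0 6 5)(1 8 7) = [6, 8, 2, 3, 4, 0, 5, 1, 7]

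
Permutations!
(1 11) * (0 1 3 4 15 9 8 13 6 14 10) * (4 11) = (0 1 4 15 9 8 13 6 14 10)(3 11) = [1, 4, 2, 11, 15, 5, 14, 7, 13, 8, 0, 3, 12, 6, 10, 9]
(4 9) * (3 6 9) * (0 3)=(0 3 6 9 4)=[3, 1, 2, 6, 0, 5, 9, 7, 8, 4]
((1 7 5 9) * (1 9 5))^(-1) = ((9)(1 7))^(-1) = (9)(1 7)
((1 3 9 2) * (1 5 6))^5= (1 6 5 2 9 3)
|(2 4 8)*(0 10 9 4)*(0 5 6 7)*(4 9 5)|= |(0 10 5 6 7)(2 4 8)|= 15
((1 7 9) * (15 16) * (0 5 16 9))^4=(0 9 5 1 16 7 15)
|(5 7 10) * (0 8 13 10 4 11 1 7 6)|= 12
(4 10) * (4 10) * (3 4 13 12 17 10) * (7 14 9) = (3 4 13 12 17 10)(7 14 9) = [0, 1, 2, 4, 13, 5, 6, 14, 8, 7, 3, 11, 17, 12, 9, 15, 16, 10]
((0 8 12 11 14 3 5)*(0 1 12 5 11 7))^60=(14)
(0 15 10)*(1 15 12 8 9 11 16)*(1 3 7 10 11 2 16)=(0 12 8 9 2 16 3 7 10)(1 15 11)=[12, 15, 16, 7, 4, 5, 6, 10, 9, 2, 0, 1, 8, 13, 14, 11, 3]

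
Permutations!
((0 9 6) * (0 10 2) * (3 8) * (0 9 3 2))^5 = ((0 3 8 2 9 6 10))^5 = (0 6 2 3 10 9 8)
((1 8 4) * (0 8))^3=(0 1 4 8)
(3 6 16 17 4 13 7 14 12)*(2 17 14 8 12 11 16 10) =(2 17 4 13 7 8 12 3 6 10)(11 16 14) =[0, 1, 17, 6, 13, 5, 10, 8, 12, 9, 2, 16, 3, 7, 11, 15, 14, 4]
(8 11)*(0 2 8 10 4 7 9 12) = (0 2 8 11 10 4 7 9 12) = [2, 1, 8, 3, 7, 5, 6, 9, 11, 12, 4, 10, 0]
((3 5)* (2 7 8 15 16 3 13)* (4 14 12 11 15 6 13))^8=(16)(2 6 7 13 8)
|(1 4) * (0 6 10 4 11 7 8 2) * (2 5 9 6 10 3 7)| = |(0 10 4 1 11 2)(3 7 8 5 9 6)| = 6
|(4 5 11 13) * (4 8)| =|(4 5 11 13 8)| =5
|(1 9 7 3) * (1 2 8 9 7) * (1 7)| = |(2 8 9 7 3)| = 5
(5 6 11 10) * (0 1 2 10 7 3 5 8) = (0 1 2 10 8)(3 5 6 11 7) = [1, 2, 10, 5, 4, 6, 11, 3, 0, 9, 8, 7]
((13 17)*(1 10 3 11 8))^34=((1 10 3 11 8)(13 17))^34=(17)(1 8 11 3 10)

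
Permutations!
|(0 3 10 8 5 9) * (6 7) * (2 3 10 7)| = 20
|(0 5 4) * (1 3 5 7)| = 6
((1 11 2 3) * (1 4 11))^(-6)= (2 4)(3 11)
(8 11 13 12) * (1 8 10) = (1 8 11 13 12 10) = [0, 8, 2, 3, 4, 5, 6, 7, 11, 9, 1, 13, 10, 12]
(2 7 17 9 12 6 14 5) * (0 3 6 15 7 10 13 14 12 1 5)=(0 3 6 12 15 7 17 9 1 5 2 10 13 14)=[3, 5, 10, 6, 4, 2, 12, 17, 8, 1, 13, 11, 15, 14, 0, 7, 16, 9]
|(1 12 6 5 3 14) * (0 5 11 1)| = 4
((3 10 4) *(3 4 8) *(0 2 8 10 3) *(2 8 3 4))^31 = (10)(0 8)(2 3 4)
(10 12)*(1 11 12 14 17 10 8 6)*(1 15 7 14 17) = (1 11 12 8 6 15 7 14)(10 17) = [0, 11, 2, 3, 4, 5, 15, 14, 6, 9, 17, 12, 8, 13, 1, 7, 16, 10]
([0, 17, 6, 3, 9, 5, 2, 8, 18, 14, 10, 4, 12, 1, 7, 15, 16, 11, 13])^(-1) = (1 13 18 8 7 14 9 4 11 17)(2 6)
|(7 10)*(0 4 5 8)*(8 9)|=|(0 4 5 9 8)(7 10)|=10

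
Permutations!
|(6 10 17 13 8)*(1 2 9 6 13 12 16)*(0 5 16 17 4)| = |(0 5 16 1 2 9 6 10 4)(8 13)(12 17)| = 18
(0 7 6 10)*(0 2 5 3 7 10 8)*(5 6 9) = (0 10 2 6 8)(3 7 9 5) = [10, 1, 6, 7, 4, 3, 8, 9, 0, 5, 2]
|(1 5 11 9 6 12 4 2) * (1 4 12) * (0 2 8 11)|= |(12)(0 2 4 8 11 9 6 1 5)|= 9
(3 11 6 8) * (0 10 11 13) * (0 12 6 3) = [10, 1, 2, 13, 4, 5, 8, 7, 0, 9, 11, 3, 6, 12] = (0 10 11 3 13 12 6 8)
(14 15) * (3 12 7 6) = [0, 1, 2, 12, 4, 5, 3, 6, 8, 9, 10, 11, 7, 13, 15, 14] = (3 12 7 6)(14 15)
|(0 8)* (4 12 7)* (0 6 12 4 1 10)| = |(0 8 6 12 7 1 10)| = 7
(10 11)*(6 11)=(6 11 10)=[0, 1, 2, 3, 4, 5, 11, 7, 8, 9, 6, 10]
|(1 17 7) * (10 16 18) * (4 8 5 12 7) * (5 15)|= |(1 17 4 8 15 5 12 7)(10 16 18)|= 24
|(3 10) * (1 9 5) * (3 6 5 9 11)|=6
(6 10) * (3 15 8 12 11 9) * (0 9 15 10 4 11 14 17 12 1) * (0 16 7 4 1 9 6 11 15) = (0 6 1 16 7 4 15 8 9 3 10 11)(12 14 17) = [6, 16, 2, 10, 15, 5, 1, 4, 9, 3, 11, 0, 14, 13, 17, 8, 7, 12]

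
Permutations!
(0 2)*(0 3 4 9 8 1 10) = (0 2 3 4 9 8 1 10) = [2, 10, 3, 4, 9, 5, 6, 7, 1, 8, 0]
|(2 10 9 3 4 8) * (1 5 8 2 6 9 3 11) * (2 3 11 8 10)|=12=|(1 5 10 11)(3 4)(6 9 8)|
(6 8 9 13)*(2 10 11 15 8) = (2 10 11 15 8 9 13 6) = [0, 1, 10, 3, 4, 5, 2, 7, 9, 13, 11, 15, 12, 6, 14, 8]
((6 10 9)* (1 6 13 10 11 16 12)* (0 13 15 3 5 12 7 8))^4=((0 13 10 9 15 3 5 12 1 6 11 16 7 8))^4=(0 15 1 7 10 5 11)(3 6 8 9 12 16 13)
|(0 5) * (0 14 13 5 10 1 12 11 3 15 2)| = 24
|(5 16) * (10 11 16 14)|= |(5 14 10 11 16)|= 5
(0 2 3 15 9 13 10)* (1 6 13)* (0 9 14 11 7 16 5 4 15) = (0 2 3)(1 6 13 10 9)(4 15 14 11 7 16 5) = [2, 6, 3, 0, 15, 4, 13, 16, 8, 1, 9, 7, 12, 10, 11, 14, 5]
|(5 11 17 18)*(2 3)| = |(2 3)(5 11 17 18)| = 4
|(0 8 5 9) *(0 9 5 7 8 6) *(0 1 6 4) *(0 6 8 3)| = 7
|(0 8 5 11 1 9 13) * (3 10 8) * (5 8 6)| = |(0 3 10 6 5 11 1 9 13)| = 9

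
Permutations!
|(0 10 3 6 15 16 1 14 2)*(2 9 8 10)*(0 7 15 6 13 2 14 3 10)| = 28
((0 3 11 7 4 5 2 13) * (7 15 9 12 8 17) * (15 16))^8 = (0 17 11 4 15 2 12)(3 7 16 5 9 13 8)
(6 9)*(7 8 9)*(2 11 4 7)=(2 11 4 7 8 9 6)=[0, 1, 11, 3, 7, 5, 2, 8, 9, 6, 10, 4]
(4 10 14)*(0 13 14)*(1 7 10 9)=(0 13 14 4 9 1 7 10)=[13, 7, 2, 3, 9, 5, 6, 10, 8, 1, 0, 11, 12, 14, 4]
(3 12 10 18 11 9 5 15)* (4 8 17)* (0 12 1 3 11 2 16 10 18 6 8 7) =(0 12 18 2 16 10 6 8 17 4 7)(1 3)(5 15 11 9) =[12, 3, 16, 1, 7, 15, 8, 0, 17, 5, 6, 9, 18, 13, 14, 11, 10, 4, 2]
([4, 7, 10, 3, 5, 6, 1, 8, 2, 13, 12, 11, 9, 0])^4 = (0 1 10)(2 13 6)(4 7 12)(5 8 9)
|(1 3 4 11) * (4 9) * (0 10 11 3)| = 12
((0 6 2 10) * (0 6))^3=(10)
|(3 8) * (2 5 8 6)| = 5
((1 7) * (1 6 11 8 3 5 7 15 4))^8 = ((1 15 4)(3 5 7 6 11 8))^8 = (1 4 15)(3 7 11)(5 6 8)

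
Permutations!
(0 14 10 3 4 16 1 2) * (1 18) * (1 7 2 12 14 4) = (0 4 16 18 7 2)(1 12 14 10 3) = [4, 12, 0, 1, 16, 5, 6, 2, 8, 9, 3, 11, 14, 13, 10, 15, 18, 17, 7]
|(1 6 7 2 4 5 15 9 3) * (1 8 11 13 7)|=|(1 6)(2 4 5 15 9 3 8 11 13 7)|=10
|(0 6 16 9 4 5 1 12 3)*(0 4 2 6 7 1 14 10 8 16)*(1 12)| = 13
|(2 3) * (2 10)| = 3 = |(2 3 10)|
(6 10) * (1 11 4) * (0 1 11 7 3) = (0 1 7 3)(4 11)(6 10) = [1, 7, 2, 0, 11, 5, 10, 3, 8, 9, 6, 4]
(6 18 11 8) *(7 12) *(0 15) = (0 15)(6 18 11 8)(7 12) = [15, 1, 2, 3, 4, 5, 18, 12, 6, 9, 10, 8, 7, 13, 14, 0, 16, 17, 11]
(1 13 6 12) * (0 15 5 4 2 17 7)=(0 15 5 4 2 17 7)(1 13 6 12)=[15, 13, 17, 3, 2, 4, 12, 0, 8, 9, 10, 11, 1, 6, 14, 5, 16, 7]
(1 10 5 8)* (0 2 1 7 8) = (0 2 1 10 5)(7 8) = [2, 10, 1, 3, 4, 0, 6, 8, 7, 9, 5]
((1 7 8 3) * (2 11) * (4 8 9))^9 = (1 4)(2 11)(3 9)(7 8)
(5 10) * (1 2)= (1 2)(5 10)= [0, 2, 1, 3, 4, 10, 6, 7, 8, 9, 5]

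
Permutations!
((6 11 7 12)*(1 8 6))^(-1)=(1 12 7 11 6 8)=((1 8 6 11 7 12))^(-1)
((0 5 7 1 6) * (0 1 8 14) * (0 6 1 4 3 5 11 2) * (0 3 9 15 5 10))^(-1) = ((0 11 2 3 10)(4 9 15 5 7 8 14 6))^(-1) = (0 10 3 2 11)(4 6 14 8 7 5 15 9)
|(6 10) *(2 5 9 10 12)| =6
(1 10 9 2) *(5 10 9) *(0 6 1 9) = (0 6 1)(2 9)(5 10) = [6, 0, 9, 3, 4, 10, 1, 7, 8, 2, 5]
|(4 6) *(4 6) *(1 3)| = 2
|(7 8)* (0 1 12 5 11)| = 10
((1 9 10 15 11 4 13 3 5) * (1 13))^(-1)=(1 4 11 15 10 9)(3 13 5)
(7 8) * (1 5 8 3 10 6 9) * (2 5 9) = (1 9)(2 5 8 7 3 10 6) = [0, 9, 5, 10, 4, 8, 2, 3, 7, 1, 6]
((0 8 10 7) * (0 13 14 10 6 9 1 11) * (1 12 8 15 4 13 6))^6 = (0 7 11 10 1 14 8 13 12 4 9 15 6)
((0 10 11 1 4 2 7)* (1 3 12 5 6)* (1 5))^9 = ((0 10 11 3 12 1 4 2 7)(5 6))^9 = (12)(5 6)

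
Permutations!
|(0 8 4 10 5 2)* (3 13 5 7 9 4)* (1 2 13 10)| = 18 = |(0 8 3 10 7 9 4 1 2)(5 13)|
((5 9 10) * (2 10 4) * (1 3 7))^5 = (10)(1 7 3) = ((1 3 7)(2 10 5 9 4))^5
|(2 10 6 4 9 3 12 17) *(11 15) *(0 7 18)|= 24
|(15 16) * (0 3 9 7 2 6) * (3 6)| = 4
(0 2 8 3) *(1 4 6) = (0 2 8 3)(1 4 6) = [2, 4, 8, 0, 6, 5, 1, 7, 3]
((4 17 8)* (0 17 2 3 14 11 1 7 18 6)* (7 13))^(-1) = (0 6 18 7 13 1 11 14 3 2 4 8 17)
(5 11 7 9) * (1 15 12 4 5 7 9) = (1 15 12 4 5 11 9 7) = [0, 15, 2, 3, 5, 11, 6, 1, 8, 7, 10, 9, 4, 13, 14, 12]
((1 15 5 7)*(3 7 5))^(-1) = ((1 15 3 7))^(-1) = (1 7 3 15)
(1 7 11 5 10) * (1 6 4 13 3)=(1 7 11 5 10 6 4 13 3)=[0, 7, 2, 1, 13, 10, 4, 11, 8, 9, 6, 5, 12, 3]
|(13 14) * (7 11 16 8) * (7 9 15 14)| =|(7 11 16 8 9 15 14 13)| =8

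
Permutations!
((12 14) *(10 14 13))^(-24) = ((10 14 12 13))^(-24) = (14)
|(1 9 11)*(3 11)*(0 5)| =|(0 5)(1 9 3 11)| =4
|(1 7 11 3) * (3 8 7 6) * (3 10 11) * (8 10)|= |(1 6 8 7 3)(10 11)|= 10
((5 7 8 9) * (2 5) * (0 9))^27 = ((0 9 2 5 7 8))^27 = (0 5)(2 8)(7 9)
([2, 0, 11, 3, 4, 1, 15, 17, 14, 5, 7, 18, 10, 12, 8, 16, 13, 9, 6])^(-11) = (0 6 12 9 2 15 10 5 11 16 7 1 18 13 17)(8 14)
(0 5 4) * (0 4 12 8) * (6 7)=(0 5 12 8)(6 7)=[5, 1, 2, 3, 4, 12, 7, 6, 0, 9, 10, 11, 8]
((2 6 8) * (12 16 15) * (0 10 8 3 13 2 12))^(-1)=(0 15 16 12 8 10)(2 13 3 6)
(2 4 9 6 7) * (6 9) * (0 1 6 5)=(9)(0 1 6 7 2 4 5)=[1, 6, 4, 3, 5, 0, 7, 2, 8, 9]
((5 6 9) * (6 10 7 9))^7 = (5 9 7 10)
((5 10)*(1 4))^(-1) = (1 4)(5 10)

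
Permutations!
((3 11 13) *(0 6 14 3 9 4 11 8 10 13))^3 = ((0 6 14 3 8 10 13 9 4 11))^3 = (0 3 13 11 14 10 4 6 8 9)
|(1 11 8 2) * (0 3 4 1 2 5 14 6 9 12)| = |(0 3 4 1 11 8 5 14 6 9 12)| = 11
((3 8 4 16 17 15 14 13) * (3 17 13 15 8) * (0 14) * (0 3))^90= ((0 14 15 3)(4 16 13 17 8))^90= (17)(0 15)(3 14)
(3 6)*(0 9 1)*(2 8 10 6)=[9, 0, 8, 2, 4, 5, 3, 7, 10, 1, 6]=(0 9 1)(2 8 10 6 3)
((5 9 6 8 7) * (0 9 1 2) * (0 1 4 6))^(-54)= (9)(4 6 8 7 5)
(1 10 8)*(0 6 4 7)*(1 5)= (0 6 4 7)(1 10 8 5)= [6, 10, 2, 3, 7, 1, 4, 0, 5, 9, 8]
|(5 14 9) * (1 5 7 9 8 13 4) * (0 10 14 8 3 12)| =|(0 10 14 3 12)(1 5 8 13 4)(7 9)| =10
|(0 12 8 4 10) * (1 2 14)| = 15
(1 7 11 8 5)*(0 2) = (0 2)(1 7 11 8 5) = [2, 7, 0, 3, 4, 1, 6, 11, 5, 9, 10, 8]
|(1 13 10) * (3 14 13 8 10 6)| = 12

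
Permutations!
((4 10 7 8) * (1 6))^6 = ((1 6)(4 10 7 8))^6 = (4 7)(8 10)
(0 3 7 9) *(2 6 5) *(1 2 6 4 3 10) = (0 10 1 2 4 3 7 9)(5 6) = [10, 2, 4, 7, 3, 6, 5, 9, 8, 0, 1]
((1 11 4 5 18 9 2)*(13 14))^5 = (1 9 5 11 2 18 4)(13 14)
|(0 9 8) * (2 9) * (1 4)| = |(0 2 9 8)(1 4)| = 4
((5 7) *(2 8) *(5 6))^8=(8)(5 6 7)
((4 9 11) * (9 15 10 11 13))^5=(4 15 10 11)(9 13)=((4 15 10 11)(9 13))^5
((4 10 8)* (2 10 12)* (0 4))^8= ((0 4 12 2 10 8))^8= (0 12 10)(2 8 4)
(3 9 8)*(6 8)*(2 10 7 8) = (2 10 7 8 3 9 6) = [0, 1, 10, 9, 4, 5, 2, 8, 3, 6, 7]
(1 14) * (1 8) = (1 14 8) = [0, 14, 2, 3, 4, 5, 6, 7, 1, 9, 10, 11, 12, 13, 8]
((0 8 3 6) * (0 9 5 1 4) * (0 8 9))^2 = ((0 9 5 1 4 8 3 6))^2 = (0 5 4 3)(1 8 6 9)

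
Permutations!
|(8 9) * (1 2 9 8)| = 3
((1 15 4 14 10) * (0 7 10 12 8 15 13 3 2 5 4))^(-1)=((0 7 10 1 13 3 2 5 4 14 12 8 15))^(-1)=(0 15 8 12 14 4 5 2 3 13 1 10 7)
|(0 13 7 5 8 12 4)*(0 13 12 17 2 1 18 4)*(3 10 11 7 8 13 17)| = 70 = |(0 12)(1 18 4 17 2)(3 10 11 7 5 13 8)|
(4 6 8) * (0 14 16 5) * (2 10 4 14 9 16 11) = (0 9 16 5)(2 10 4 6 8 14 11) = [9, 1, 10, 3, 6, 0, 8, 7, 14, 16, 4, 2, 12, 13, 11, 15, 5]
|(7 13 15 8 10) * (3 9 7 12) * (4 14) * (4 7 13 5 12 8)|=18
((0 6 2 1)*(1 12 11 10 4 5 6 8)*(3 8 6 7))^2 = ((0 6 2 12 11 10 4 5 7 3 8 1))^2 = (0 2 11 4 7 8)(1 6 12 10 5 3)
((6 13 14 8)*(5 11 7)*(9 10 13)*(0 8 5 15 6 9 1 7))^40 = (15)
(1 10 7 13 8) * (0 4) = (0 4)(1 10 7 13 8) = [4, 10, 2, 3, 0, 5, 6, 13, 1, 9, 7, 11, 12, 8]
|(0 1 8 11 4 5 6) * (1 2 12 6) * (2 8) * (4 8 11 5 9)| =|(0 11 8 5 1 2 12 6)(4 9)| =8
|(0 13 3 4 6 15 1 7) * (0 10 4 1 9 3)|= 8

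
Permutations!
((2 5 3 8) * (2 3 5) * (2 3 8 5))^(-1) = ((8)(2 3 5))^(-1) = (8)(2 5 3)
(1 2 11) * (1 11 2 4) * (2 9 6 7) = (11)(1 4)(2 9 6 7) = [0, 4, 9, 3, 1, 5, 7, 2, 8, 6, 10, 11]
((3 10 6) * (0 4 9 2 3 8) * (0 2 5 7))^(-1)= ((0 4 9 5 7)(2 3 10 6 8))^(-1)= (0 7 5 9 4)(2 8 6 10 3)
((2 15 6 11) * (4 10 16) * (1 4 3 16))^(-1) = ((1 4 10)(2 15 6 11)(3 16))^(-1) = (1 10 4)(2 11 6 15)(3 16)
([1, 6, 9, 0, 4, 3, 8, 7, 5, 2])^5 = (0 3 5 8 6 1)(2 9)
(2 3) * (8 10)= (2 3)(8 10)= [0, 1, 3, 2, 4, 5, 6, 7, 10, 9, 8]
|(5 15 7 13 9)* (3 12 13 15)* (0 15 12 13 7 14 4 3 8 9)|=6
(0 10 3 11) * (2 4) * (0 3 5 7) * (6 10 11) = (0 11 3 6 10 5 7)(2 4) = [11, 1, 4, 6, 2, 7, 10, 0, 8, 9, 5, 3]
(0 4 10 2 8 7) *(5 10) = (0 4 5 10 2 8 7) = [4, 1, 8, 3, 5, 10, 6, 0, 7, 9, 2]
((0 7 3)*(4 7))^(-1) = (0 3 7 4)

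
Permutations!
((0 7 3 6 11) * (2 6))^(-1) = ((0 7 3 2 6 11))^(-1) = (0 11 6 2 3 7)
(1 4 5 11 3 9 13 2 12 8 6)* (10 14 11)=(1 4 5 10 14 11 3 9 13 2 12 8 6)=[0, 4, 12, 9, 5, 10, 1, 7, 6, 13, 14, 3, 8, 2, 11]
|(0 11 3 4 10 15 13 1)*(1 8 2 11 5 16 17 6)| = |(0 5 16 17 6 1)(2 11 3 4 10 15 13 8)| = 24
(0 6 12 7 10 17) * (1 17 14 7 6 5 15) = (0 5 15 1 17)(6 12)(7 10 14) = [5, 17, 2, 3, 4, 15, 12, 10, 8, 9, 14, 11, 6, 13, 7, 1, 16, 0]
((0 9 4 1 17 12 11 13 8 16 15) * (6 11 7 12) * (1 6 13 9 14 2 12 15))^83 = (0 15 7 12 2 14)(1 8 17 16 13)(4 9 11 6)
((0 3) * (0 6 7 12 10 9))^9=(0 6 12 9 3 7 10)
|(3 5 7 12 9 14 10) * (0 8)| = 14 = |(0 8)(3 5 7 12 9 14 10)|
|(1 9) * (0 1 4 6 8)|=|(0 1 9 4 6 8)|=6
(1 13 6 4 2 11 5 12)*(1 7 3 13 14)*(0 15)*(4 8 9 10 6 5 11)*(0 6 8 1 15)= (1 14 15 6)(2 4)(3 13 5 12 7)(8 9 10)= [0, 14, 4, 13, 2, 12, 1, 3, 9, 10, 8, 11, 7, 5, 15, 6]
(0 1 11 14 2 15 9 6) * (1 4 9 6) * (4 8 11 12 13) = (0 8 11 14 2 15 6)(1 12 13 4 9) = [8, 12, 15, 3, 9, 5, 0, 7, 11, 1, 10, 14, 13, 4, 2, 6]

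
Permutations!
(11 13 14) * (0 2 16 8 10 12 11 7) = [2, 1, 16, 3, 4, 5, 6, 0, 10, 9, 12, 13, 11, 14, 7, 15, 8] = (0 2 16 8 10 12 11 13 14 7)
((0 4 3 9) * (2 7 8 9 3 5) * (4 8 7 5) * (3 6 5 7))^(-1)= ((0 8 9)(2 7 3 6 5))^(-1)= (0 9 8)(2 5 6 3 7)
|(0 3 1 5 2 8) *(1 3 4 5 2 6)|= 7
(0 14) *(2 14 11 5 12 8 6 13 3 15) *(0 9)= (0 11 5 12 8 6 13 3 15 2 14 9)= [11, 1, 14, 15, 4, 12, 13, 7, 6, 0, 10, 5, 8, 3, 9, 2]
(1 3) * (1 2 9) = [0, 3, 9, 2, 4, 5, 6, 7, 8, 1] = (1 3 2 9)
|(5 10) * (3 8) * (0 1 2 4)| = 4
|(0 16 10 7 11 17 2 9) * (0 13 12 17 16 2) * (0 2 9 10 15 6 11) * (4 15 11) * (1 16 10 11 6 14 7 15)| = |(0 9 13 12 17 2 11 10 15 14 7)(1 16 6 4)| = 44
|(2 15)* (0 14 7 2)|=|(0 14 7 2 15)|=5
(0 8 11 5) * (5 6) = (0 8 11 6 5) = [8, 1, 2, 3, 4, 0, 5, 7, 11, 9, 10, 6]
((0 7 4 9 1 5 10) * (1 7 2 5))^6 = ((0 2 5 10)(4 9 7))^6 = (0 5)(2 10)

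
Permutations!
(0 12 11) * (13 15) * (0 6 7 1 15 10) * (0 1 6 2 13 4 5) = (0 12 11 2 13 10 1 15 4 5)(6 7) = [12, 15, 13, 3, 5, 0, 7, 6, 8, 9, 1, 2, 11, 10, 14, 4]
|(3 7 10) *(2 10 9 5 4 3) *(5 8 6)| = |(2 10)(3 7 9 8 6 5 4)| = 14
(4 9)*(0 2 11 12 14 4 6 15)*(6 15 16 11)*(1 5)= (0 2 6 16 11 12 14 4 9 15)(1 5)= [2, 5, 6, 3, 9, 1, 16, 7, 8, 15, 10, 12, 14, 13, 4, 0, 11]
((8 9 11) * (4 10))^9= ((4 10)(8 9 11))^9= (11)(4 10)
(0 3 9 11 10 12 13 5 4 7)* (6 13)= (0 3 9 11 10 12 6 13 5 4 7)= [3, 1, 2, 9, 7, 4, 13, 0, 8, 11, 12, 10, 6, 5]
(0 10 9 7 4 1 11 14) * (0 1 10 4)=[4, 11, 2, 3, 10, 5, 6, 0, 8, 7, 9, 14, 12, 13, 1]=(0 4 10 9 7)(1 11 14)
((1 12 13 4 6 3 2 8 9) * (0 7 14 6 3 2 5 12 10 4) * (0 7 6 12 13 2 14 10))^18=((0 6 14 12 2 8 9 1)(3 5 13 7 10 4))^18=(0 14 2 9)(1 6 12 8)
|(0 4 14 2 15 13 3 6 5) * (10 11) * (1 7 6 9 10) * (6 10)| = 20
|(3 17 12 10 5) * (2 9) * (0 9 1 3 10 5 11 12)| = 12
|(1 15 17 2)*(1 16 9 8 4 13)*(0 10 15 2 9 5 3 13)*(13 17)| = |(0 10 15 13 1 2 16 5 3 17 9 8 4)| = 13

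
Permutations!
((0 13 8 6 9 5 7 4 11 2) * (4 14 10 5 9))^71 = (0 13 8 6 4 11 2)(5 10 14 7)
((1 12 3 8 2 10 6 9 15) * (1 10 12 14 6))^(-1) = (1 10 15 9 6 14)(2 8 3 12)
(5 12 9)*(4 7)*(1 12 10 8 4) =(1 12 9 5 10 8 4 7) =[0, 12, 2, 3, 7, 10, 6, 1, 4, 5, 8, 11, 9]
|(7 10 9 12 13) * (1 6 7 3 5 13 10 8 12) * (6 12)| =|(1 12 10 9)(3 5 13)(6 7 8)| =12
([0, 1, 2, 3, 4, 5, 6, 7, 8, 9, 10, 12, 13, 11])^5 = [0, 1, 2, 3, 4, 5, 6, 7, 8, 9, 10, 13, 11, 12]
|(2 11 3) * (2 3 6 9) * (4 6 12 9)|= 4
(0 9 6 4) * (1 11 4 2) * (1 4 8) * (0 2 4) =(0 9 6 4 2)(1 11 8) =[9, 11, 0, 3, 2, 5, 4, 7, 1, 6, 10, 8]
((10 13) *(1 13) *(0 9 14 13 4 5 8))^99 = (14)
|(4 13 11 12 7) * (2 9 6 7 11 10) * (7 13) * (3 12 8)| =|(2 9 6 13 10)(3 12 11 8)(4 7)| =20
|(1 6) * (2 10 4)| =|(1 6)(2 10 4)| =6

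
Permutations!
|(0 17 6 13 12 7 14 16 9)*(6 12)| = 14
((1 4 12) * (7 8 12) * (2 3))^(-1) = (1 12 8 7 4)(2 3)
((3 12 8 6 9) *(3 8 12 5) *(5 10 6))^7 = (12)(3 10 6 9 8 5)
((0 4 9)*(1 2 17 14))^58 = (0 4 9)(1 17)(2 14)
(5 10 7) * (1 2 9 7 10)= (10)(1 2 9 7 5)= [0, 2, 9, 3, 4, 1, 6, 5, 8, 7, 10]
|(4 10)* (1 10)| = |(1 10 4)| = 3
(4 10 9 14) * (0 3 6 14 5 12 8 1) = (0 3 6 14 4 10 9 5 12 8 1) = [3, 0, 2, 6, 10, 12, 14, 7, 1, 5, 9, 11, 8, 13, 4]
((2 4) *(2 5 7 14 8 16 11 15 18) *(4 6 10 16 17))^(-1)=(2 18 15 11 16 10 6)(4 17 8 14 7 5)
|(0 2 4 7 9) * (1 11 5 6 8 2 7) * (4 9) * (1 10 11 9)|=11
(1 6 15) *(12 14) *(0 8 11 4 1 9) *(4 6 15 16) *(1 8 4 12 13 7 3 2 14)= [4, 15, 14, 2, 8, 5, 16, 3, 11, 0, 10, 6, 1, 7, 13, 9, 12]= (0 4 8 11 6 16 12 1 15 9)(2 14 13 7 3)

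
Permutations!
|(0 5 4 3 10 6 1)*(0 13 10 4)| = 4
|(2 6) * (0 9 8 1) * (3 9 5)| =6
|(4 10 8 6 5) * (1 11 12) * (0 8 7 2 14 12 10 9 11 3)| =14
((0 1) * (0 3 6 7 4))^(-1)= (0 4 7 6 3 1)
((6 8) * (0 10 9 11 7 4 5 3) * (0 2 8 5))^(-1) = ((0 10 9 11 7 4)(2 8 6 5 3))^(-1) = (0 4 7 11 9 10)(2 3 5 6 8)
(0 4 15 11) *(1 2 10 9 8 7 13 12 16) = (0 4 15 11)(1 2 10 9 8 7 13 12 16) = [4, 2, 10, 3, 15, 5, 6, 13, 7, 8, 9, 0, 16, 12, 14, 11, 1]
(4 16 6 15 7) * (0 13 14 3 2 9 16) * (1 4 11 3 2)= [13, 4, 9, 1, 0, 5, 15, 11, 8, 16, 10, 3, 12, 14, 2, 7, 6]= (0 13 14 2 9 16 6 15 7 11 3 1 4)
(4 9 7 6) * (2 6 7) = [0, 1, 6, 3, 9, 5, 4, 7, 8, 2] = (2 6 4 9)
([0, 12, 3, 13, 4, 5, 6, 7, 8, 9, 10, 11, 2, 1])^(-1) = [0, 13, 12, 2, 4, 5, 6, 7, 8, 9, 10, 11, 1, 3]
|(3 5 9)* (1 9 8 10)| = |(1 9 3 5 8 10)| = 6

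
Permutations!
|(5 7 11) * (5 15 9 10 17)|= 7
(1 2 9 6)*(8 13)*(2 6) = (1 6)(2 9)(8 13) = [0, 6, 9, 3, 4, 5, 1, 7, 13, 2, 10, 11, 12, 8]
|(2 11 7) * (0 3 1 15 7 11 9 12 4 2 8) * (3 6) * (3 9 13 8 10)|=40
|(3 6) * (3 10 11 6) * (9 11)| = 4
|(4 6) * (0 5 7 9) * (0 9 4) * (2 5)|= |(9)(0 2 5 7 4 6)|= 6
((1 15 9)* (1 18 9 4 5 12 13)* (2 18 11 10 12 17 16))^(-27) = ((1 15 4 5 17 16 2 18 9 11 10 12 13))^(-27) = (1 13 12 10 11 9 18 2 16 17 5 4 15)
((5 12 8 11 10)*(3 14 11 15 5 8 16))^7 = (3 12 15 10 14 16 5 8 11)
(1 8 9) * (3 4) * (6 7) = [0, 8, 2, 4, 3, 5, 7, 6, 9, 1] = (1 8 9)(3 4)(6 7)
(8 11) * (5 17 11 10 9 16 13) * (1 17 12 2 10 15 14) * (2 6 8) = (1 17 11 2 10 9 16 13 5 12 6 8 15 14) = [0, 17, 10, 3, 4, 12, 8, 7, 15, 16, 9, 2, 6, 5, 1, 14, 13, 11]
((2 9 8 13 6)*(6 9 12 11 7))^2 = (2 11 6 12 7)(8 9 13)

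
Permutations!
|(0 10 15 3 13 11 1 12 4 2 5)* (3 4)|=30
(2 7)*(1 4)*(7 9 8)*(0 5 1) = [5, 4, 9, 3, 0, 1, 6, 2, 7, 8] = (0 5 1 4)(2 9 8 7)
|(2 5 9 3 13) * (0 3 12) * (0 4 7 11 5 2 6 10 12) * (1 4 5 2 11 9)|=|(0 3 13 6 10 12 5 1 4 7 9)(2 11)|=22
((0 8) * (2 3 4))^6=(8)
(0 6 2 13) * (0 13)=(13)(0 6 2)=[6, 1, 0, 3, 4, 5, 2, 7, 8, 9, 10, 11, 12, 13]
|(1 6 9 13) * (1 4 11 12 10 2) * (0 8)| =|(0 8)(1 6 9 13 4 11 12 10 2)| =18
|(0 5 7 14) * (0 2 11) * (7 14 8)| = |(0 5 14 2 11)(7 8)| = 10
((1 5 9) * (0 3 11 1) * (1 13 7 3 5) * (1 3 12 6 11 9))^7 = ((0 5 1 3 9)(6 11 13 7 12))^7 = (0 1 9 5 3)(6 13 12 11 7)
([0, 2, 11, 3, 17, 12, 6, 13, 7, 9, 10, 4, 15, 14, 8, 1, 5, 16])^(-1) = (1 15 12 5 16 17 4 11 2)(7 8 14 13)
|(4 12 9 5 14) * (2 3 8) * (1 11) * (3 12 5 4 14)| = 14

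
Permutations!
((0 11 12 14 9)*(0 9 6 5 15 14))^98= (0 12 11)(5 14)(6 15)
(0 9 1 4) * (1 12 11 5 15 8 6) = (0 9 12 11 5 15 8 6 1 4) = [9, 4, 2, 3, 0, 15, 1, 7, 6, 12, 10, 5, 11, 13, 14, 8]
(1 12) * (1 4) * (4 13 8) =(1 12 13 8 4) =[0, 12, 2, 3, 1, 5, 6, 7, 4, 9, 10, 11, 13, 8]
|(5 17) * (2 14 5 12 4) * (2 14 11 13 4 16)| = 9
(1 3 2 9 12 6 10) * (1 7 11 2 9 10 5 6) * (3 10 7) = (1 10 3 9 12)(2 7 11)(5 6) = [0, 10, 7, 9, 4, 6, 5, 11, 8, 12, 3, 2, 1]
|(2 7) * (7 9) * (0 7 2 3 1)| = |(0 7 3 1)(2 9)| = 4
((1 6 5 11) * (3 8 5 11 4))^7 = (1 6 11)(3 4 5 8)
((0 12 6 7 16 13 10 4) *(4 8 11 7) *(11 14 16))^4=((0 12 6 4)(7 11)(8 14 16 13 10))^4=(8 10 13 16 14)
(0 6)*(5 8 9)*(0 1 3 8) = (0 6 1 3 8 9 5) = [6, 3, 2, 8, 4, 0, 1, 7, 9, 5]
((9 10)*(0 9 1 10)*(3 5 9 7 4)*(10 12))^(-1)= (0 9 5 3 4 7)(1 10 12)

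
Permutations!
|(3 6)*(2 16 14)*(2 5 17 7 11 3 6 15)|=|(2 16 14 5 17 7 11 3 15)|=9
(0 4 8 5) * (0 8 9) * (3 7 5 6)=(0 4 9)(3 7 5 8 6)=[4, 1, 2, 7, 9, 8, 3, 5, 6, 0]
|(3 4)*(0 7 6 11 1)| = 10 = |(0 7 6 11 1)(3 4)|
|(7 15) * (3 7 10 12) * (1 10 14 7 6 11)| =6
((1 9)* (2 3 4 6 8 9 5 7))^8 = (1 9 8 6 4 3 2 7 5)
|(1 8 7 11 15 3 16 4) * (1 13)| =|(1 8 7 11 15 3 16 4 13)| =9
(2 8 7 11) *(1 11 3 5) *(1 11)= (2 8 7 3 5 11)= [0, 1, 8, 5, 4, 11, 6, 3, 7, 9, 10, 2]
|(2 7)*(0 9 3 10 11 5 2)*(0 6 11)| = 20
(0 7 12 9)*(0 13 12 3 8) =(0 7 3 8)(9 13 12) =[7, 1, 2, 8, 4, 5, 6, 3, 0, 13, 10, 11, 9, 12]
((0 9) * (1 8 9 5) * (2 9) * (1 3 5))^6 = (0 1 8 2 9)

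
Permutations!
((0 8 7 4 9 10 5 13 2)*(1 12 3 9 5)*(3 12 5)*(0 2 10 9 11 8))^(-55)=((1 5 13 10)(3 11 8 7 4))^(-55)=(1 5 13 10)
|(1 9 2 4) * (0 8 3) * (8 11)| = |(0 11 8 3)(1 9 2 4)| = 4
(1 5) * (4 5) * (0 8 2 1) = [8, 4, 1, 3, 5, 0, 6, 7, 2] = (0 8 2 1 4 5)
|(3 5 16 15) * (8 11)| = 4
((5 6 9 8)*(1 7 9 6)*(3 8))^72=(9)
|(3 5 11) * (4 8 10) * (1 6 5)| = |(1 6 5 11 3)(4 8 10)| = 15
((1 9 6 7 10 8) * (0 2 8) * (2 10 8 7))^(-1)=(0 10)(1 8 7 2 6 9)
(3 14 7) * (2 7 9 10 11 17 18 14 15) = (2 7 3 15)(9 10 11 17 18 14) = [0, 1, 7, 15, 4, 5, 6, 3, 8, 10, 11, 17, 12, 13, 9, 2, 16, 18, 14]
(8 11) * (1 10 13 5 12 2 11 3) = [0, 10, 11, 1, 4, 12, 6, 7, 3, 9, 13, 8, 2, 5] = (1 10 13 5 12 2 11 8 3)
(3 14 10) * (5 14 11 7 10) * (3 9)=[0, 1, 2, 11, 4, 14, 6, 10, 8, 3, 9, 7, 12, 13, 5]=(3 11 7 10 9)(5 14)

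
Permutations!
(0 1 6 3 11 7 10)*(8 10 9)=(0 1 6 3 11 7 9 8 10)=[1, 6, 2, 11, 4, 5, 3, 9, 10, 8, 0, 7]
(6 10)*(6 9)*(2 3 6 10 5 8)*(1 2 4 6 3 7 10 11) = (1 2 7 10 9 11)(4 6 5 8) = [0, 2, 7, 3, 6, 8, 5, 10, 4, 11, 9, 1]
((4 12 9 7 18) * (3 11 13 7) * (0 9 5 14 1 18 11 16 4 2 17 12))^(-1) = (0 4 16 3 9)(1 14 5 12 17 2 18)(7 13 11)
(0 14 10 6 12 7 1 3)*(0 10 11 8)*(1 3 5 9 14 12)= (0 12 7 3 10 6 1 5 9 14 11 8)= [12, 5, 2, 10, 4, 9, 1, 3, 0, 14, 6, 8, 7, 13, 11]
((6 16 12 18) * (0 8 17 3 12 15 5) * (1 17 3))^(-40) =(0 6 8 16 3 15 12 5 18)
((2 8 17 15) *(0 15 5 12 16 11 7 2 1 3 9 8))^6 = (0 17 2 8 7 9 11 3 16 1 12 15 5)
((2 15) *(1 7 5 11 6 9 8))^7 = (2 15)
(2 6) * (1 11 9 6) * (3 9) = (1 11 3 9 6 2) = [0, 11, 1, 9, 4, 5, 2, 7, 8, 6, 10, 3]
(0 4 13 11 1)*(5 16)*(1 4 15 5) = (0 15 5 16 1)(4 13 11) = [15, 0, 2, 3, 13, 16, 6, 7, 8, 9, 10, 4, 12, 11, 14, 5, 1]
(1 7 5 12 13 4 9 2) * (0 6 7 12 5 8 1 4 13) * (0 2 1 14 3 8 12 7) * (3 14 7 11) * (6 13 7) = (14)(0 13 7 12 2 4 9 1 11 3 8 6) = [13, 11, 4, 8, 9, 5, 0, 12, 6, 1, 10, 3, 2, 7, 14]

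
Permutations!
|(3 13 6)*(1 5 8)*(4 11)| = 6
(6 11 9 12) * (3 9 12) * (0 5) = (0 5)(3 9)(6 11 12) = [5, 1, 2, 9, 4, 0, 11, 7, 8, 3, 10, 12, 6]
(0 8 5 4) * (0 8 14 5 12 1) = (0 14 5 4 8 12 1) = [14, 0, 2, 3, 8, 4, 6, 7, 12, 9, 10, 11, 1, 13, 5]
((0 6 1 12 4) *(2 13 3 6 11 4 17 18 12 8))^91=(0 11 4)(1 8 2 13 3 6)(12 17 18)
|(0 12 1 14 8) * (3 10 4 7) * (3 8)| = 9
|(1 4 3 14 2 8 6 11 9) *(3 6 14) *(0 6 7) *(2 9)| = 10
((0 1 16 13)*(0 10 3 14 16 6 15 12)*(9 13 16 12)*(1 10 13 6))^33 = (16)(0 14 10 12 3)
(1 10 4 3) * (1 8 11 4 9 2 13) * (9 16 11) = [0, 10, 13, 8, 3, 5, 6, 7, 9, 2, 16, 4, 12, 1, 14, 15, 11] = (1 10 16 11 4 3 8 9 2 13)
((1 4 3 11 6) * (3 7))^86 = ((1 4 7 3 11 6))^86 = (1 7 11)(3 6 4)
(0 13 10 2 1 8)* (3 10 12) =(0 13 12 3 10 2 1 8) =[13, 8, 1, 10, 4, 5, 6, 7, 0, 9, 2, 11, 3, 12]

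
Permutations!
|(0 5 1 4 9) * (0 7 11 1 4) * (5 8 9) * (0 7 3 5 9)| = 12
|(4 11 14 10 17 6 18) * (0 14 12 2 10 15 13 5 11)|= 13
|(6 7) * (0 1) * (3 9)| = 2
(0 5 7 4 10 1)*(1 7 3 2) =(0 5 3 2 1)(4 10 7) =[5, 0, 1, 2, 10, 3, 6, 4, 8, 9, 7]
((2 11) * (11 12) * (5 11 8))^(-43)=(2 8 11 12 5)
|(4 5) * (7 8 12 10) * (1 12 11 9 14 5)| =10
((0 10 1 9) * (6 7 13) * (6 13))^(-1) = ((13)(0 10 1 9)(6 7))^(-1) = (13)(0 9 1 10)(6 7)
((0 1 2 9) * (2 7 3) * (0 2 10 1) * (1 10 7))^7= (10)(2 9)(3 7)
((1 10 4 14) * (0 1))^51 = (0 1 10 4 14)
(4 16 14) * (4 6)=(4 16 14 6)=[0, 1, 2, 3, 16, 5, 4, 7, 8, 9, 10, 11, 12, 13, 6, 15, 14]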